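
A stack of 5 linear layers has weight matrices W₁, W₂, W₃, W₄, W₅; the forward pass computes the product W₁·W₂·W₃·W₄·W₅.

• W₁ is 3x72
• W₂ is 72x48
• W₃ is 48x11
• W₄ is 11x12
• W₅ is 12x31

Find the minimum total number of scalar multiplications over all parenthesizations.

Adjacent pairs: W₁W₂ = 3·72·48 = 10368; W₂W₃ = 72·48·11 = 38016; W₃W₄ = 48·11·12 = 6336; W₄W₅ = 11·12·31 = 4092.
Length 3: W₁..W₃: k=1: 0+38016+3·72·11=40392; k=2: 10368+0+3·48·11=11952 → min 11952 | W₂..W₄: k=2: 0+6336+72·48·12=47808; k=3: 38016+0+72·11·12=47520 → min 47520 | W₃..W₅: k=3: 0+4092+48·11·31=20460; k=4: 6336+0+48·12·31=24192 → min 20460.
Length 4: W₁..W₄: k=1: 0+47520+3·72·12=50112; k=2: 10368+6336+3·48·12=18432; k=3: 11952+0+3·11·12=12348 → min 12348 | W₂..W₅: k=2: 0+20460+72·48·31=127596; k=3: 38016+4092+72·11·31=66660; k=4: 47520+0+72·12·31=74304 → min 66660.
Length 5: W₁..W₅: k=1: 0+66660+3·72·31=73356; k=2: 10368+20460+3·48·31=35292; k=3: 11952+4092+3·11·31=17067; k=4: 12348+0+3·12·31=13464 → min 13464.
Optimal order: ((((W₁·W₂)·W₃)·W₄)·W₅) with cost 13464.

13464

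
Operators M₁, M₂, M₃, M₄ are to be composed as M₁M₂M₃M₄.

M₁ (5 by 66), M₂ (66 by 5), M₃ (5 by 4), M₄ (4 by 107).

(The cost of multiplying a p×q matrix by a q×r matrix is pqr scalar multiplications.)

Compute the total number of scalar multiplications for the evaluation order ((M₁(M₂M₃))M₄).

(M₂M₃): 66×5 by 5×4 → 66×4, cost 66·5·4 = 1320
(M₁(M₂M₃)): 5×66 by 66×4 → 5×4, cost 5·66·4 = 1320; cumulative 2640
((M₁(M₂M₃))M₄): 5×4 by 4×107 → 5×107, cost 5·4·107 = 2140; cumulative 4780
Total: 4780 scalar multiplications.

4780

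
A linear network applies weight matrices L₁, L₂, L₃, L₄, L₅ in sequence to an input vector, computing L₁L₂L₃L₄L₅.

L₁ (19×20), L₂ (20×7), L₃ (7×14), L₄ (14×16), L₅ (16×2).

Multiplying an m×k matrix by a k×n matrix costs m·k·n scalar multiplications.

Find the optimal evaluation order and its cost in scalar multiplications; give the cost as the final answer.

Adjacent pairs: L₁L₂ = 19·20·7 = 2660; L₂L₃ = 20·7·14 = 1960; L₃L₄ = 7·14·16 = 1568; L₄L₅ = 14·16·2 = 448.
Length 3: L₁..L₃: k=1: 0+1960+19·20·14=7280; k=2: 2660+0+19·7·14=4522 → min 4522 | L₂..L₄: k=2: 0+1568+20·7·16=3808; k=3: 1960+0+20·14·16=6440 → min 3808 | L₃..L₅: k=3: 0+448+7·14·2=644; k=4: 1568+0+7·16·2=1792 → min 644.
Length 4: L₁..L₄: k=1: 0+3808+19·20·16=9888; k=2: 2660+1568+19·7·16=6356; k=3: 4522+0+19·14·16=8778 → min 6356 | L₂..L₅: k=2: 0+644+20·7·2=924; k=3: 1960+448+20·14·2=2968; k=4: 3808+0+20·16·2=4448 → min 924.
Length 5: L₁..L₅: k=1: 0+924+19·20·2=1684; k=2: 2660+644+19·7·2=3570; k=3: 4522+448+19·14·2=5502; k=4: 6356+0+19·16·2=6964 → min 1684.
Optimal parenthesization: (L₁(L₂(L₃(L₄L₅)))) with cost 1684.

1684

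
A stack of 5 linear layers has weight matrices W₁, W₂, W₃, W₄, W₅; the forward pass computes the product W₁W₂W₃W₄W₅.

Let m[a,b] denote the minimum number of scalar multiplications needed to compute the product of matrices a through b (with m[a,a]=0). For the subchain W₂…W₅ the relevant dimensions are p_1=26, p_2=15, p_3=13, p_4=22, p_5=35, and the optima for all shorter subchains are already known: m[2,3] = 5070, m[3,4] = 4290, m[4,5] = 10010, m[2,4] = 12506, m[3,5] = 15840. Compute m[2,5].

26910

m[2,5] = min over k∈[2,4] of m[2,k]+m[k+1,5]+p_{1}·p_k·p_{5}.
k=2: 0 + 15840 + 26·15·35 = 29490; k=3: 5070 + 10010 + 26·13·35 = 26910; k=4: 12506 + 0 + 26·22·35 = 32526.
Minimum: 26910 at k=3.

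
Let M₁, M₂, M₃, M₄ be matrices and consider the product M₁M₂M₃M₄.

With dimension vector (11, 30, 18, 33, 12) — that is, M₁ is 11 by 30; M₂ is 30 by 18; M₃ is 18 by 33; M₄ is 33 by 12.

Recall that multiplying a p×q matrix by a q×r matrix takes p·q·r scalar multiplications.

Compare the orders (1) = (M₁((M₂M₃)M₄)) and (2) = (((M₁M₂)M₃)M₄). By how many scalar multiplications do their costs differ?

Order (1) = (M₁((M₂M₃)M₄)): (M₂M₃): 30×18 by 18×33 → 30×33, cost 30·18·33 = 17820; ((M₂M₃)M₄): 30×33 by 33×12 → 30×12, cost 30·33·12 = 11880; cumulative 29700; (M₁((M₂M₃)M₄)): 11×30 by 30×12 → 11×12, cost 11·30·12 = 3960; cumulative 33660. Total 33660.
Order (2) = (((M₁M₂)M₃)M₄): (M₁M₂): 11×30 by 30×18 → 11×18, cost 11·30·18 = 5940; ((M₁M₂)M₃): 11×18 by 18×33 → 11×33, cost 11·18·33 = 6534; cumulative 12474; (((M₁M₂)M₃)M₄): 11×33 by 33×12 → 11×12, cost 11·33·12 = 4356; cumulative 16830. Total 16830.
Difference: |33660 − 16830| = 16830.

16830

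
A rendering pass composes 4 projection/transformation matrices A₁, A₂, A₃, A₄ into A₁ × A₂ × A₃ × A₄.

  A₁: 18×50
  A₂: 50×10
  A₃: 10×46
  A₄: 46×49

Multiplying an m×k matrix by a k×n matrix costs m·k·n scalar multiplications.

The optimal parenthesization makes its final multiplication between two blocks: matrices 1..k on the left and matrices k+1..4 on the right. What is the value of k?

Adjacent pairs: A₁A₂ = 18·50·10 = 9000; A₂A₃ = 50·10·46 = 23000; A₃A₄ = 10·46·49 = 22540.
Length 3: A₁..A₃: k=1: 0+23000+18·50·46=64400; k=2: 9000+0+18·10·46=17280 → min 17280 | A₂..A₄: k=2: 0+22540+50·10·49=47040; k=3: 23000+0+50·46·49=135700 → min 47040.
Top-level splits: k=1: (A₁..A₁)·(A₂..A₄) → 0+47040+18·50·49 = 91140; k=2: (A₁..A₂)·(A₃..A₄) → 9000+22540+18·10·49 = 40360; k=3: (A₁..A₃)·(A₄..A₄) → 17280+0+18·46·49 = 57852.
Best split is after A₂, i.e. k = 2.

2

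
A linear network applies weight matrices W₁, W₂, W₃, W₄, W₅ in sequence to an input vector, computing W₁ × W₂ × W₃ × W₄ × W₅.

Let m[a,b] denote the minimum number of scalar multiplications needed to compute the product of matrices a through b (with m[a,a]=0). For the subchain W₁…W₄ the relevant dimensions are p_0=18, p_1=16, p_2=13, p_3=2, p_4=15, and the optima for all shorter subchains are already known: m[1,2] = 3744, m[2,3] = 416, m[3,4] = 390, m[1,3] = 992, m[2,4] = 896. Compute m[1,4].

1532

m[1,4] = min over k∈[1,3] of m[1,k]+m[k+1,4]+p_{0}·p_k·p_{4}.
k=1: 0 + 896 + 18·16·15 = 5216; k=2: 3744 + 390 + 18·13·15 = 7644; k=3: 992 + 0 + 18·2·15 = 1532.
Minimum: 1532 at k=3.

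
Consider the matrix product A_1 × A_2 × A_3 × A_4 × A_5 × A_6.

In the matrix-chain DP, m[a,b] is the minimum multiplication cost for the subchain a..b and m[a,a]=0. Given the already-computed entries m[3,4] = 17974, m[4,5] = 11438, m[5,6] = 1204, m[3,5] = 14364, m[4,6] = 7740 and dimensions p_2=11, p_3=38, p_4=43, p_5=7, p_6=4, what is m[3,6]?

m[3,6] = min over k∈[3,5] of m[3,k]+m[k+1,6]+p_{2}·p_k·p_{6}.
k=3: 0 + 7740 + 11·38·4 = 9412; k=4: 17974 + 1204 + 11·43·4 = 21070; k=5: 14364 + 0 + 11·7·4 = 14672.
Minimum: 9412 at k=3.

9412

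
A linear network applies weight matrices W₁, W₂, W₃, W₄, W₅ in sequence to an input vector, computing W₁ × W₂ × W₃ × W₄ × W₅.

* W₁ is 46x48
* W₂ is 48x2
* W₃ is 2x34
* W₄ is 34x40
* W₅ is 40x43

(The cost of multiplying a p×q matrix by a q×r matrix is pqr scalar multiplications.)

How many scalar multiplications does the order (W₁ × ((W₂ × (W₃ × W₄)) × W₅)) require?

(W₃ × W₄): 2×34 by 34×40 → 2×40, cost 2·34·40 = 2720
(W₂ × (W₃ × W₄)): 48×2 by 2×40 → 48×40, cost 48·2·40 = 3840; cumulative 6560
((W₂ × (W₃ × W₄)) × W₅): 48×40 by 40×43 → 48×43, cost 48·40·43 = 82560; cumulative 89120
(W₁ × ((W₂ × (W₃ × W₄)) × W₅)): 46×48 by 48×43 → 46×43, cost 46·48·43 = 94944; cumulative 184064
Total: 184064 scalar multiplications.

184064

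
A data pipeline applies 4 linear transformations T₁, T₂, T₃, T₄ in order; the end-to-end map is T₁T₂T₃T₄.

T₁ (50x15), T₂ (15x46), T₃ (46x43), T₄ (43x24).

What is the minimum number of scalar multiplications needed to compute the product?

63150

Adjacent pairs: T₁T₂ = 50·15·46 = 34500; T₂T₃ = 15·46·43 = 29670; T₃T₄ = 46·43·24 = 47472.
Length 3: T₁..T₃: k=1: 0+29670+50·15·43=61920; k=2: 34500+0+50·46·43=133400 → min 61920 | T₂..T₄: k=2: 0+47472+15·46·24=64032; k=3: 29670+0+15·43·24=45150 → min 45150.
Length 4: T₁..T₄: k=1: 0+45150+50·15·24=63150; k=2: 34500+47472+50·46·24=137172; k=3: 61920+0+50·43·24=113520 → min 63150.
Optimal order: (T₁((T₂T₃)T₄)) with cost 63150.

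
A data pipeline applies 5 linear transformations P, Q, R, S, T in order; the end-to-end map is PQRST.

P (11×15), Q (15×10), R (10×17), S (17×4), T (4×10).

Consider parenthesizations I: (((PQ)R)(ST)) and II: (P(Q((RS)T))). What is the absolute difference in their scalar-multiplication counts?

Order I = (((PQ)R)(ST)): (PQ): 11×15 by 15×10 → 11×10, cost 11·15·10 = 1650; ((PQ)R): 11×10 by 10×17 → 11×17, cost 11·10·17 = 1870; cumulative 3520; (ST): 17×4 by 4×10 → 17×10, cost 17·4·10 = 680; (((PQ)R)(ST)): 11×17 by 17×10 → 11×10, cost 11·17·10 = 1870; cumulative 6070. Total 6070.
Order II = (P(Q((RS)T))): (RS): 10×17 by 17×4 → 10×4, cost 10·17·4 = 680; ((RS)T): 10×4 by 4×10 → 10×10, cost 10·4·10 = 400; cumulative 1080; (Q((RS)T)): 15×10 by 10×10 → 15×10, cost 15·10·10 = 1500; cumulative 2580; (P(Q((RS)T))): 11×15 by 15×10 → 11×10, cost 11·15·10 = 1650; cumulative 4230. Total 4230.
Difference: |6070 − 4230| = 1840.

1840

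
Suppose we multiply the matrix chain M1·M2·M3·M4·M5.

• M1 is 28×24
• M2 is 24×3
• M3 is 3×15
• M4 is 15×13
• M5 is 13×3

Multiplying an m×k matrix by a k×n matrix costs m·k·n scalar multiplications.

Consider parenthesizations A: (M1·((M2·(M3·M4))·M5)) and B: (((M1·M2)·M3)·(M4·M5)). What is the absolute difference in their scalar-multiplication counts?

Order A = (M1·((M2·(M3·M4))·M5)): (M3·M4): 3×15 by 15×13 → 3×13, cost 3·15·13 = 585; (M2·(M3·M4)): 24×3 by 3×13 → 24×13, cost 24·3·13 = 936; cumulative 1521; ((M2·(M3·M4))·M5): 24×13 by 13×3 → 24×3, cost 24·13·3 = 936; cumulative 2457; (M1·((M2·(M3·M4))·M5)): 28×24 by 24×3 → 28×3, cost 28·24·3 = 2016; cumulative 4473. Total 4473.
Order B = (((M1·M2)·M3)·(M4·M5)): (M1·M2): 28×24 by 24×3 → 28×3, cost 28·24·3 = 2016; ((M1·M2)·M3): 28×3 by 3×15 → 28×15, cost 28·3·15 = 1260; cumulative 3276; (M4·M5): 15×13 by 13×3 → 15×3, cost 15·13·3 = 585; (((M1·M2)·M3)·(M4·M5)): 28×15 by 15×3 → 28×3, cost 28·15·3 = 1260; cumulative 5121. Total 5121.
Difference: |4473 − 5121| = 648.

648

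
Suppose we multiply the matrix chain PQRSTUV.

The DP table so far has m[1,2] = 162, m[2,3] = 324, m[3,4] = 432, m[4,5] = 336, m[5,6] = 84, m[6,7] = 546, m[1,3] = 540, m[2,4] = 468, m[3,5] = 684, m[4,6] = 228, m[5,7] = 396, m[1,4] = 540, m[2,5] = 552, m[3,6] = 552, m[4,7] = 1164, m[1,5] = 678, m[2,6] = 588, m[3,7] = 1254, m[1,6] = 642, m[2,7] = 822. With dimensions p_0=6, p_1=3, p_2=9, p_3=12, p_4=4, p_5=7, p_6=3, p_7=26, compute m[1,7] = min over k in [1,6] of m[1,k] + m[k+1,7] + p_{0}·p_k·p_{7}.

1110

m[1,7] = min over k∈[1,6] of m[1,k]+m[k+1,7]+p_{0}·p_k·p_{7}.
k=1: 0 + 822 + 6·3·26 = 1290; k=2: 162 + 1254 + 6·9·26 = 2820; k=3: 540 + 1164 + 6·12·26 = 3576; k=4: 540 + 396 + 6·4·26 = 1560; k=5: 678 + 546 + 6·7·26 = 2316; k=6: 642 + 0 + 6·3·26 = 1110.
Minimum: 1110 at k=6.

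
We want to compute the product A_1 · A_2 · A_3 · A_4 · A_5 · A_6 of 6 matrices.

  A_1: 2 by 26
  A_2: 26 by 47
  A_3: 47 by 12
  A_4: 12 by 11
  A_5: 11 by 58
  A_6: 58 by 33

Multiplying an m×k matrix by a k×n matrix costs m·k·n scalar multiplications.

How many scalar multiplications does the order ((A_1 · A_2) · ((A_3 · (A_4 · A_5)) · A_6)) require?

(A_1 · A_2): 2×26 by 26×47 → 2×47, cost 2·26·47 = 2444
(A_4 · A_5): 12×11 by 11×58 → 12×58, cost 12·11·58 = 7656
(A_3 · (A_4 · A_5)): 47×12 by 12×58 → 47×58, cost 47·12·58 = 32712; cumulative 40368
((A_3 · (A_4 · A_5)) · A_6): 47×58 by 58×33 → 47×33, cost 47·58·33 = 89958; cumulative 130326
((A_1 · A_2) · ((A_3 · (A_4 · A_5)) · A_6)): 2×47 by 47×33 → 2×33, cost 2·47·33 = 3102; cumulative 135872
Total: 135872 scalar multiplications.

135872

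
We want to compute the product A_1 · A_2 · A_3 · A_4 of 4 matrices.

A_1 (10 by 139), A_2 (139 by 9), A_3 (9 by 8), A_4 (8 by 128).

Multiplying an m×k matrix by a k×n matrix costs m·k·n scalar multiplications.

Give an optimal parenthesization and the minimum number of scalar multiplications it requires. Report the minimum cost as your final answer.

23470

Adjacent pairs: A_1A_2 = 10·139·9 = 12510; A_2A_3 = 139·9·8 = 10008; A_3A_4 = 9·8·128 = 9216.
Length 3: A_1..A_3: k=1: 0+10008+10·139·8=21128; k=2: 12510+0+10·9·8=13230 → min 13230 | A_2..A_4: k=2: 0+9216+139·9·128=169344; k=3: 10008+0+139·8·128=152344 → min 152344.
Length 4: A_1..A_4: k=1: 0+152344+10·139·128=330264; k=2: 12510+9216+10·9·128=33246; k=3: 13230+0+10·8·128=23470 → min 23470.
Optimal parenthesization: (((A_1 · A_2) · A_3) · A_4) with cost 23470.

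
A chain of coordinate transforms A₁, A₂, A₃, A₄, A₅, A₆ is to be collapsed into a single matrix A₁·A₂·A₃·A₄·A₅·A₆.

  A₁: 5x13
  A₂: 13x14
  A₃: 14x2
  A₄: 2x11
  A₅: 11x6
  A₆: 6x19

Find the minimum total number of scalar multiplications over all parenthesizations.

1044

Adjacent pairs: A₁A₂ = 5·13·14 = 910; A₂A₃ = 13·14·2 = 364; A₃A₄ = 14·2·11 = 308; A₄A₅ = 2·11·6 = 132; A₅A₆ = 11·6·19 = 1254.
Length 3: A₁..A₃: k=1: 0+364+5·13·2=494; k=2: 910+0+5·14·2=1050 → min 494 | A₂..A₄: k=2: 0+308+13·14·11=2310; k=3: 364+0+13·2·11=650 → min 650 | A₃..A₅: k=3: 0+132+14·2·6=300; k=4: 308+0+14·11·6=1232 → min 300 | A₄..A₆: k=4: 0+1254+2·11·19=1672; k=5: 132+0+2·6·19=360 → min 360.
Length 4: A₁..A₄: k=1: 0+650+5·13·11=1365; k=2: 910+308+5·14·11=1988; k=3: 494+0+5·2·11=604 → min 604 | A₂..A₅: k=2: 0+300+13·14·6=1392; k=3: 364+132+13·2·6=652; k=4: 650+0+13·11·6=1508 → min 652 | A₃..A₆: k=3: 0+360+14·2·19=892; k=4: 308+1254+14·11·19=4488; k=5: 300+0+14·6·19=1896 → min 892.
Length 5: A₁..A₅: k=1: 0+652+5·13·6=1042; k=2: 910+300+5·14·6=1630; k=3: 494+132+5·2·6=686; k=4: 604+0+5·11·6=934 → min 686 | A₂..A₆: k=2: 0+892+13·14·19=4350; k=3: 364+360+13·2·19=1218; k=4: 650+1254+13·11·19=4621; k=5: 652+0+13·6·19=2134 → min 1218.
Length 6: A₁..A₆: k=1: 0+1218+5·13·19=2453; k=2: 910+892+5·14·19=3132; k=3: 494+360+5·2·19=1044; k=4: 604+1254+5·11·19=2903; k=5: 686+0+5·6·19=1256 → min 1044.
Optimal order: ((A₁·(A₂·A₃))·((A₄·A₅)·A₆)) with cost 1044.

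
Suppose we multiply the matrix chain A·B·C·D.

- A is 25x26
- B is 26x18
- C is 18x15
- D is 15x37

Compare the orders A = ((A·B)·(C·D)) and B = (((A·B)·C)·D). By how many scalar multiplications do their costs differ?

6015

Order A = ((A·B)·(C·D)): (A·B): 25×26 by 26×18 → 25×18, cost 25·26·18 = 11700; (C·D): 18×15 by 15×37 → 18×37, cost 18·15·37 = 9990; ((A·B)·(C·D)): 25×18 by 18×37 → 25×37, cost 25·18·37 = 16650; cumulative 38340. Total 38340.
Order B = (((A·B)·C)·D): (A·B): 25×26 by 26×18 → 25×18, cost 25·26·18 = 11700; ((A·B)·C): 25×18 by 18×15 → 25×15, cost 25·18·15 = 6750; cumulative 18450; (((A·B)·C)·D): 25×15 by 15×37 → 25×37, cost 25·15·37 = 13875; cumulative 32325. Total 32325.
Difference: |38340 − 32325| = 6015.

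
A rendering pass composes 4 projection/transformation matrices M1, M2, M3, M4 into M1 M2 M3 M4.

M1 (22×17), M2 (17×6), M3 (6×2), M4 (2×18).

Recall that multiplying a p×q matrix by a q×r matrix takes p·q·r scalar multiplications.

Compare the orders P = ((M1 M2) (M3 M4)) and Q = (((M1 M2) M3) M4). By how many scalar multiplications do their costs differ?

1536

Order P = ((M1 M2) (M3 M4)): (M1 M2): 22×17 by 17×6 → 22×6, cost 22·17·6 = 2244; (M3 M4): 6×2 by 2×18 → 6×18, cost 6·2·18 = 216; ((M1 M2) (M3 M4)): 22×6 by 6×18 → 22×18, cost 22·6·18 = 2376; cumulative 4836. Total 4836.
Order Q = (((M1 M2) M3) M4): (M1 M2): 22×17 by 17×6 → 22×6, cost 22·17·6 = 2244; ((M1 M2) M3): 22×6 by 6×2 → 22×2, cost 22·6·2 = 264; cumulative 2508; (((M1 M2) M3) M4): 22×2 by 2×18 → 22×18, cost 22·2·18 = 792; cumulative 3300. Total 3300.
Difference: |4836 − 3300| = 1536.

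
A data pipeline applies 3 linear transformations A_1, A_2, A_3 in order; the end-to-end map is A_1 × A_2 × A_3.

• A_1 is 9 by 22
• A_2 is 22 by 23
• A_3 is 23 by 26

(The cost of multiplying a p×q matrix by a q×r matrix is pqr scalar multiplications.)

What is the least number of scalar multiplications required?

9936

Order (A_1 × (A_2 × A_3)): (A_2 × A_3): 22×23 by 23×26 → 22×26, cost 22·23·26 = 13156; (A_1 × (A_2 × A_3)): 9×22 by 22×26 → 9×26, cost 9·22·26 = 5148; cumulative 18304. Total 18304.
Order ((A_1 × A_2) × A_3): (A_1 × A_2): 9×22 by 22×23 → 9×23, cost 9·22·23 = 4554; ((A_1 × A_2) × A_3): 9×23 by 23×26 → 9×26, cost 9·23·26 = 5382; cumulative 9936. Total 9936.
Minimum: 9936.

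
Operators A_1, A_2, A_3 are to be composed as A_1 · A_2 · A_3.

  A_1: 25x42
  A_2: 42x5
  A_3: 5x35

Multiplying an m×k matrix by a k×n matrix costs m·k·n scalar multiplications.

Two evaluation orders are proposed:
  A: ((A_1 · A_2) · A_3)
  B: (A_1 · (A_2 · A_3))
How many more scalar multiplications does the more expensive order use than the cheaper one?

34475

Order A = ((A_1 · A_2) · A_3): (A_1 · A_2): 25×42 by 42×5 → 25×5, cost 25·42·5 = 5250; ((A_1 · A_2) · A_3): 25×5 by 5×35 → 25×35, cost 25·5·35 = 4375; cumulative 9625. Total 9625.
Order B = (A_1 · (A_2 · A_3)): (A_2 · A_3): 42×5 by 5×35 → 42×35, cost 42·5·35 = 7350; (A_1 · (A_2 · A_3)): 25×42 by 42×35 → 25×35, cost 25·42·35 = 36750; cumulative 44100. Total 44100.
Difference: |9625 − 44100| = 34475.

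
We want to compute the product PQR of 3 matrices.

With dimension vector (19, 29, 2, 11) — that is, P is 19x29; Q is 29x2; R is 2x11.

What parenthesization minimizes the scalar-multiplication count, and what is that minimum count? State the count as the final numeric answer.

(P(QR)): cost 6699.
((PQ)R): cost 1520.
Optimal: ((PQ)R) with cost 1520.

1520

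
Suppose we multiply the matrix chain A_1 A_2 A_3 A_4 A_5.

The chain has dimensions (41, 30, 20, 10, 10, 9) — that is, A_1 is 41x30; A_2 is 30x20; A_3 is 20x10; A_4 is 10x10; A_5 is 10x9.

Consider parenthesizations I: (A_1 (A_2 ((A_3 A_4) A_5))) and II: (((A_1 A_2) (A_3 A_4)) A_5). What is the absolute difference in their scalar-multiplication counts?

18220

Order I = (A_1 (A_2 ((A_3 A_4) A_5))): (A_3 A_4): 20×10 by 10×10 → 20×10, cost 20·10·10 = 2000; ((A_3 A_4) A_5): 20×10 by 10×9 → 20×9, cost 20·10·9 = 1800; cumulative 3800; (A_2 ((A_3 A_4) A_5)): 30×20 by 20×9 → 30×9, cost 30·20·9 = 5400; cumulative 9200; (A_1 (A_2 ((A_3 A_4) A_5))): 41×30 by 30×9 → 41×9, cost 41·30·9 = 11070; cumulative 20270. Total 20270.
Order II = (((A_1 A_2) (A_3 A_4)) A_5): (A_1 A_2): 41×30 by 30×20 → 41×20, cost 41·30·20 = 24600; (A_3 A_4): 20×10 by 10×10 → 20×10, cost 20·10·10 = 2000; ((A_1 A_2) (A_3 A_4)): 41×20 by 20×10 → 41×10, cost 41·20·10 = 8200; cumulative 34800; (((A_1 A_2) (A_3 A_4)) A_5): 41×10 by 10×9 → 41×9, cost 41·10·9 = 3690; cumulative 38490. Total 38490.
Difference: |20270 − 38490| = 18220.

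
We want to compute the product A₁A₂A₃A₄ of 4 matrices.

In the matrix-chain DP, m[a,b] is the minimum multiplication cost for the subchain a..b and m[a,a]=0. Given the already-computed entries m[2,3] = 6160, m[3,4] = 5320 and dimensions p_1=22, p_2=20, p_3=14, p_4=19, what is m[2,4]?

m[2,4] = min over k∈[2,3] of m[2,k]+m[k+1,4]+p_{1}·p_k·p_{4}.
k=2: 0 + 5320 + 22·20·19 = 13680; k=3: 6160 + 0 + 22·14·19 = 12012.
Minimum: 12012 at k=3.

12012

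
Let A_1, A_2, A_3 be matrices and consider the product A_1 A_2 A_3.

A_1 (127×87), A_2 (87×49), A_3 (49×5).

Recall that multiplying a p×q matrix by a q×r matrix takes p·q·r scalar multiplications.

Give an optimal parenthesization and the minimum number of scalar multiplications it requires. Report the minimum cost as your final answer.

76560

(A_1 (A_2 A_3)): cost 76560.
((A_1 A_2) A_3): cost 572516.
Optimal: (A_1 (A_2 A_3)) with cost 76560.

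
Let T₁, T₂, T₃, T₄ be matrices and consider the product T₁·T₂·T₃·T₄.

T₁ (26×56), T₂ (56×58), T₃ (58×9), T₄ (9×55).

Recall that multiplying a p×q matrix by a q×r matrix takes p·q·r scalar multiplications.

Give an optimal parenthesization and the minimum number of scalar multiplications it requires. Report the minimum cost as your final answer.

55206

Adjacent pairs: T₁T₂ = 26·56·58 = 84448; T₂T₃ = 56·58·9 = 29232; T₃T₄ = 58·9·55 = 28710.
Length 3: T₁..T₃: k=1: 0+29232+26·56·9=42336; k=2: 84448+0+26·58·9=98020 → min 42336 | T₂..T₄: k=2: 0+28710+56·58·55=207350; k=3: 29232+0+56·9·55=56952 → min 56952.
Length 4: T₁..T₄: k=1: 0+56952+26·56·55=137032; k=2: 84448+28710+26·58·55=196098; k=3: 42336+0+26·9·55=55206 → min 55206.
Optimal parenthesization: ((T₁·(T₂·T₃))·T₄) with cost 55206.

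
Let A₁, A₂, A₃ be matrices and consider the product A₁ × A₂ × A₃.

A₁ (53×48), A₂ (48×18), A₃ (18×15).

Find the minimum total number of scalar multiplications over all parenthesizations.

51120

Order (A₁ × (A₂ × A₃)): (A₂ × A₃): 48×18 by 18×15 → 48×15, cost 48·18·15 = 12960; (A₁ × (A₂ × A₃)): 53×48 by 48×15 → 53×15, cost 53·48·15 = 38160; cumulative 51120. Total 51120.
Order ((A₁ × A₂) × A₃): (A₁ × A₂): 53×48 by 48×18 → 53×18, cost 53·48·18 = 45792; ((A₁ × A₂) × A₃): 53×18 by 18×15 → 53×15, cost 53·18·15 = 14310; cumulative 60102. Total 60102.
Minimum: 51120.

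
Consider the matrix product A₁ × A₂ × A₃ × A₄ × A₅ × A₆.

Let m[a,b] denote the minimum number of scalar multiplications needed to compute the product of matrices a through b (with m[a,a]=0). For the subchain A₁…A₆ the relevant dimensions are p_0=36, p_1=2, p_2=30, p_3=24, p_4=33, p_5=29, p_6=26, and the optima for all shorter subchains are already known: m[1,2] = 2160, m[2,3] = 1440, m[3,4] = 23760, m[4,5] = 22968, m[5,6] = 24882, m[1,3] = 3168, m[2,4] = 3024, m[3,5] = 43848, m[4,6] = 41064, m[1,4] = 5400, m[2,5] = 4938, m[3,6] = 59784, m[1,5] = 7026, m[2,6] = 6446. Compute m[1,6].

m[1,6] = min over k∈[1,5] of m[1,k]+m[k+1,6]+p_{0}·p_k·p_{6}.
k=1: 0 + 6446 + 36·2·26 = 8318; k=2: 2160 + 59784 + 36·30·26 = 90024; k=3: 3168 + 41064 + 36·24·26 = 66696; k=4: 5400 + 24882 + 36·33·26 = 61170; k=5: 7026 + 0 + 36·29·26 = 34170.
Minimum: 8318 at k=1.

8318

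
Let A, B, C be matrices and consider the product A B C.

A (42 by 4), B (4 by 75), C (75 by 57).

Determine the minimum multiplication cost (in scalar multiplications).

Order (A (B C)): (B C): 4×75 by 75×57 → 4×57, cost 4·75·57 = 17100; (A (B C)): 42×4 by 4×57 → 42×57, cost 42·4·57 = 9576; cumulative 26676. Total 26676.
Order ((A B) C): (A B): 42×4 by 4×75 → 42×75, cost 42·4·75 = 12600; ((A B) C): 42×75 by 75×57 → 42×57, cost 42·75·57 = 179550; cumulative 192150. Total 192150.
Minimum: 26676.

26676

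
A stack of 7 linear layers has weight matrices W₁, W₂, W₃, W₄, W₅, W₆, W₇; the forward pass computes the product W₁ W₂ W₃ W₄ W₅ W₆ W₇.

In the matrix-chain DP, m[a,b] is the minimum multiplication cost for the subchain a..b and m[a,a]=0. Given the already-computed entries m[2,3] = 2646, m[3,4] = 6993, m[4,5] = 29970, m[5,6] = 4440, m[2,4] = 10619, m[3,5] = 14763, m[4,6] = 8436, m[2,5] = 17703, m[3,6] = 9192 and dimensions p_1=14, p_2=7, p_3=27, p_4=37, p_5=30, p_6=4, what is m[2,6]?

9584

m[2,6] = min over k∈[2,5] of m[2,k]+m[k+1,6]+p_{1}·p_k·p_{6}.
k=2: 0 + 9192 + 14·7·4 = 9584; k=3: 2646 + 8436 + 14·27·4 = 12594; k=4: 10619 + 4440 + 14·37·4 = 17131; k=5: 17703 + 0 + 14·30·4 = 19383.
Minimum: 9584 at k=2.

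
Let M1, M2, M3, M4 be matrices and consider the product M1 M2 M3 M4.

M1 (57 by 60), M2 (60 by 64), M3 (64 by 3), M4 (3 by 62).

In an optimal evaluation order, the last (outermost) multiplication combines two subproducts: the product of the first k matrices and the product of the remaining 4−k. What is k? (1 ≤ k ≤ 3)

Adjacent pairs: M1M2 = 57·60·64 = 218880; M2M3 = 60·64·3 = 11520; M3M4 = 64·3·62 = 11904.
Length 3: M1..M3: k=1: 0+11520+57·60·3=21780; k=2: 218880+0+57·64·3=229824 → min 21780 | M2..M4: k=2: 0+11904+60·64·62=249984; k=3: 11520+0+60·3·62=22680 → min 22680.
Top-level splits: k=1: (M1..M1)·(M2..M4) → 0+22680+57·60·62 = 234720; k=2: (M1..M2)·(M3..M4) → 218880+11904+57·64·62 = 456960; k=3: (M1..M3)·(M4..M4) → 21780+0+57·3·62 = 32382.
Best split is after M3, i.e. k = 3.

3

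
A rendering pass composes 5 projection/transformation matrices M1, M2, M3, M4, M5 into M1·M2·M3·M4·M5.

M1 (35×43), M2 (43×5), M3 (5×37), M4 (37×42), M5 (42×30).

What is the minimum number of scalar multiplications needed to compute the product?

Adjacent pairs: M1M2 = 35·43·5 = 7525; M2M3 = 43·5·37 = 7955; M3M4 = 5·37·42 = 7770; M4M5 = 37·42·30 = 46620.
Length 3: M1..M3: k=1: 0+7955+35·43·37=63640; k=2: 7525+0+35·5·37=14000 → min 14000 | M2..M4: k=2: 0+7770+43·5·42=16800; k=3: 7955+0+43·37·42=74777 → min 16800 | M3..M5: k=3: 0+46620+5·37·30=52170; k=4: 7770+0+5·42·30=14070 → min 14070.
Length 4: M1..M4: k=1: 0+16800+35·43·42=80010; k=2: 7525+7770+35·5·42=22645; k=3: 14000+0+35·37·42=68390 → min 22645 | M2..M5: k=2: 0+14070+43·5·30=20520; k=3: 7955+46620+43·37·30=102305; k=4: 16800+0+43·42·30=70980 → min 20520.
Length 5: M1..M5: k=1: 0+20520+35·43·30=65670; k=2: 7525+14070+35·5·30=26845; k=3: 14000+46620+35·37·30=99470; k=4: 22645+0+35·42·30=66745 → min 26845.
Optimal order: ((M1·M2)·((M3·M4)·M5)) with cost 26845.

26845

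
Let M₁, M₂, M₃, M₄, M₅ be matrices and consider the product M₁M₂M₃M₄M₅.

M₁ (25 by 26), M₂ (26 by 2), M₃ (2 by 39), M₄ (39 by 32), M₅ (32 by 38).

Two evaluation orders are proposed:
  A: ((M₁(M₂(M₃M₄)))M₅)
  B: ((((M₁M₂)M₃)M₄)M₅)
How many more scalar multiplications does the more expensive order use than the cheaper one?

9490

Order A = ((M₁(M₂(M₃M₄)))M₅): (M₃M₄): 2×39 by 39×32 → 2×32, cost 2·39·32 = 2496; (M₂(M₃M₄)): 26×2 by 2×32 → 26×32, cost 26·2·32 = 1664; cumulative 4160; (M₁(M₂(M₃M₄))): 25×26 by 26×32 → 25×32, cost 25·26·32 = 20800; cumulative 24960; ((M₁(M₂(M₃M₄)))M₅): 25×32 by 32×38 → 25×38, cost 25·32·38 = 30400; cumulative 55360. Total 55360.
Order B = ((((M₁M₂)M₃)M₄)M₅): (M₁M₂): 25×26 by 26×2 → 25×2, cost 25·26·2 = 1300; ((M₁M₂)M₃): 25×2 by 2×39 → 25×39, cost 25·2·39 = 1950; cumulative 3250; (((M₁M₂)M₃)M₄): 25×39 by 39×32 → 25×32, cost 25·39·32 = 31200; cumulative 34450; ((((M₁M₂)M₃)M₄)M₅): 25×32 by 32×38 → 25×38, cost 25·32·38 = 30400; cumulative 64850. Total 64850.
Difference: |55360 − 64850| = 9490.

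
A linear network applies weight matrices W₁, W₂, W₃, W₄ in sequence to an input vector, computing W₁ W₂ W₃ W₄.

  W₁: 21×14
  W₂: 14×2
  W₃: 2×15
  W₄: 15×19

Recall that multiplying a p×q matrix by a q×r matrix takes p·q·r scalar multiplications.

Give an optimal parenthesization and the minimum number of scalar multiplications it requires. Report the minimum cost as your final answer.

Adjacent pairs: W₁W₂ = 21·14·2 = 588; W₂W₃ = 14·2·15 = 420; W₃W₄ = 2·15·19 = 570.
Length 3: W₁..W₃: k=1: 0+420+21·14·15=4830; k=2: 588+0+21·2·15=1218 → min 1218 | W₂..W₄: k=2: 0+570+14·2·19=1102; k=3: 420+0+14·15·19=4410 → min 1102.
Length 4: W₁..W₄: k=1: 0+1102+21·14·19=6688; k=2: 588+570+21·2·19=1956; k=3: 1218+0+21·15·19=7203 → min 1956.
Optimal parenthesization: ((W₁ W₂) (W₃ W₄)) with cost 1956.

1956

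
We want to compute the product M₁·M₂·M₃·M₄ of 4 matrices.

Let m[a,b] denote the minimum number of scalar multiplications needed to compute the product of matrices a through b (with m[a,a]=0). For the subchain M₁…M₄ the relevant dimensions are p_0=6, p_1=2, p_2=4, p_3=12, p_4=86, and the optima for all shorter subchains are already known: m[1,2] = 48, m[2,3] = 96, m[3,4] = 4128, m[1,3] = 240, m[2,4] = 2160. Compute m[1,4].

m[1,4] = min over k∈[1,3] of m[1,k]+m[k+1,4]+p_{0}·p_k·p_{4}.
k=1: 0 + 2160 + 6·2·86 = 3192; k=2: 48 + 4128 + 6·4·86 = 6240; k=3: 240 + 0 + 6·12·86 = 6432.
Minimum: 3192 at k=1.

3192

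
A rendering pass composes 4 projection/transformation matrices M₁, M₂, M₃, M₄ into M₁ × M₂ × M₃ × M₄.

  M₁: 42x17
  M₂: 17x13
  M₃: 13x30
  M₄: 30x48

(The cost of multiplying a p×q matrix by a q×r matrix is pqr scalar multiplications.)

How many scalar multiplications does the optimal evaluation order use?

Adjacent pairs: M₁M₂ = 42·17·13 = 9282; M₂M₃ = 17·13·30 = 6630; M₃M₄ = 13·30·48 = 18720.
Length 3: M₁..M₃: k=1: 0+6630+42·17·30=28050; k=2: 9282+0+42·13·30=25662 → min 25662 | M₂..M₄: k=2: 0+18720+17·13·48=29328; k=3: 6630+0+17·30·48=31110 → min 29328.
Length 4: M₁..M₄: k=1: 0+29328+42·17·48=63600; k=2: 9282+18720+42·13·48=54210; k=3: 25662+0+42·30·48=86142 → min 54210.
Optimal order: ((M₁ × M₂) × (M₃ × M₄)) with cost 54210.

54210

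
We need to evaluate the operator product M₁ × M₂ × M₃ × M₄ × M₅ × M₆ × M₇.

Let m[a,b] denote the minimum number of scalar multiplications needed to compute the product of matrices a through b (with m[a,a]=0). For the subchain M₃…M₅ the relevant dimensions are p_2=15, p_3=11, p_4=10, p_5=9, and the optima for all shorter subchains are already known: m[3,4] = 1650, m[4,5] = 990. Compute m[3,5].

m[3,5] = min over k∈[3,4] of m[3,k]+m[k+1,5]+p_{2}·p_k·p_{5}.
k=3: 0 + 990 + 15·11·9 = 2475; k=4: 1650 + 0 + 15·10·9 = 3000.
Minimum: 2475 at k=3.

2475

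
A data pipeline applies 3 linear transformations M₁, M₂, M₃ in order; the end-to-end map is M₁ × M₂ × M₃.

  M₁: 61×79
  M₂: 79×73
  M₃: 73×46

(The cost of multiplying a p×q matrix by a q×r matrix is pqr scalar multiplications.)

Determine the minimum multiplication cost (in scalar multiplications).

486956

Order (M₁ × (M₂ × M₃)): (M₂ × M₃): 79×73 by 73×46 → 79×46, cost 79·73·46 = 265282; (M₁ × (M₂ × M₃)): 61×79 by 79×46 → 61×46, cost 61·79·46 = 221674; cumulative 486956. Total 486956.
Order ((M₁ × M₂) × M₃): (M₁ × M₂): 61×79 by 79×73 → 61×73, cost 61·79·73 = 351787; ((M₁ × M₂) × M₃): 61×73 by 73×46 → 61×46, cost 61·73·46 = 204838; cumulative 556625. Total 556625.
Minimum: 486956.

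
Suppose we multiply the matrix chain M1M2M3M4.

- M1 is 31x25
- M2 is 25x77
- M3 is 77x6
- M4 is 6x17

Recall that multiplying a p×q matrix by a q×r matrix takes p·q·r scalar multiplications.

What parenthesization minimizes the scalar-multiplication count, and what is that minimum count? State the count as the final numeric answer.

19362

Adjacent pairs: M1M2 = 31·25·77 = 59675; M2M3 = 25·77·6 = 11550; M3M4 = 77·6·17 = 7854.
Length 3: M1..M3: k=1: 0+11550+31·25·6=16200; k=2: 59675+0+31·77·6=73997 → min 16200 | M2..M4: k=2: 0+7854+25·77·17=40579; k=3: 11550+0+25·6·17=14100 → min 14100.
Length 4: M1..M4: k=1: 0+14100+31·25·17=27275; k=2: 59675+7854+31·77·17=108108; k=3: 16200+0+31·6·17=19362 → min 19362.
Optimal parenthesization: ((M1(M2M3))M4) with cost 19362.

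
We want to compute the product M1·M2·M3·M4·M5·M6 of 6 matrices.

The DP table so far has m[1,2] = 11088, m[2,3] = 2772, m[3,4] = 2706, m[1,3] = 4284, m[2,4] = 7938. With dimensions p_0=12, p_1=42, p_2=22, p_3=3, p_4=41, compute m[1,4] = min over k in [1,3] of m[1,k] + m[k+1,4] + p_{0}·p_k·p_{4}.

5760

m[1,4] = min over k∈[1,3] of m[1,k]+m[k+1,4]+p_{0}·p_k·p_{4}.
k=1: 0 + 7938 + 12·42·41 = 28602; k=2: 11088 + 2706 + 12·22·41 = 24618; k=3: 4284 + 0 + 12·3·41 = 5760.
Minimum: 5760 at k=3.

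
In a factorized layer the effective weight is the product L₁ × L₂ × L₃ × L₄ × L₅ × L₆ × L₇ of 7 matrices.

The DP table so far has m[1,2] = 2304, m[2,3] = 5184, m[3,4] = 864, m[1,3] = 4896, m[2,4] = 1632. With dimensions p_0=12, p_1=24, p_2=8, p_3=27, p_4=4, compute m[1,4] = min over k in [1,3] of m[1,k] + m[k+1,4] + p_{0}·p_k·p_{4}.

2784

m[1,4] = min over k∈[1,3] of m[1,k]+m[k+1,4]+p_{0}·p_k·p_{4}.
k=1: 0 + 1632 + 12·24·4 = 2784; k=2: 2304 + 864 + 12·8·4 = 3552; k=3: 4896 + 0 + 12·27·4 = 6192.
Minimum: 2784 at k=1.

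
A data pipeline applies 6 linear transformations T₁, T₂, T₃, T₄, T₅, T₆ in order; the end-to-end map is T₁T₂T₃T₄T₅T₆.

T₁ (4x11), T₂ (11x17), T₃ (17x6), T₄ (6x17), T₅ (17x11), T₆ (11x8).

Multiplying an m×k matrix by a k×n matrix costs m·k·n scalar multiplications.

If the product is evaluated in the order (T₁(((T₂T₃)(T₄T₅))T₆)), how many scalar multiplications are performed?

4290

(T₂T₃): 11×17 by 17×6 → 11×6, cost 11·17·6 = 1122
(T₄T₅): 6×17 by 17×11 → 6×11, cost 6·17·11 = 1122
((T₂T₃)(T₄T₅)): 11×6 by 6×11 → 11×11, cost 11·6·11 = 726; cumulative 2970
(((T₂T₃)(T₄T₅))T₆): 11×11 by 11×8 → 11×8, cost 11·11·8 = 968; cumulative 3938
(T₁(((T₂T₃)(T₄T₅))T₆)): 4×11 by 11×8 → 4×8, cost 4·11·8 = 352; cumulative 4290
Total: 4290 scalar multiplications.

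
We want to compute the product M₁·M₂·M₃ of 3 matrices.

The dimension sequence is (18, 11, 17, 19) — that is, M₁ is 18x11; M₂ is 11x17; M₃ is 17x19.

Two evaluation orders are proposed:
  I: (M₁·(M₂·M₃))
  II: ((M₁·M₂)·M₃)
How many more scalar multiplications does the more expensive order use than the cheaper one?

Order I = (M₁·(M₂·M₃)): (M₂·M₃): 11×17 by 17×19 → 11×19, cost 11·17·19 = 3553; (M₁·(M₂·M₃)): 18×11 by 11×19 → 18×19, cost 18·11·19 = 3762; cumulative 7315. Total 7315.
Order II = ((M₁·M₂)·M₃): (M₁·M₂): 18×11 by 11×17 → 18×17, cost 18·11·17 = 3366; ((M₁·M₂)·M₃): 18×17 by 17×19 → 18×19, cost 18·17·19 = 5814; cumulative 9180. Total 9180.
Difference: |7315 − 9180| = 1865.

1865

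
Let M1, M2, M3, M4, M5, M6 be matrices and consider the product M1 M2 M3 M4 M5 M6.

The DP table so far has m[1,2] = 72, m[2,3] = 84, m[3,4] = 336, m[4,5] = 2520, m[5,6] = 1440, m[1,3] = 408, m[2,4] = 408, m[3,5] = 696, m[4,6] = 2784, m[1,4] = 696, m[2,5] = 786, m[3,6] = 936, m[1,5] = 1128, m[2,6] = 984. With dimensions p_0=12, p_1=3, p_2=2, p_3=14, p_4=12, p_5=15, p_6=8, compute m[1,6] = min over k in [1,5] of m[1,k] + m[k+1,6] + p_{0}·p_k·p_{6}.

1200

m[1,6] = min over k∈[1,5] of m[1,k]+m[k+1,6]+p_{0}·p_k·p_{6}.
k=1: 0 + 984 + 12·3·8 = 1272; k=2: 72 + 936 + 12·2·8 = 1200; k=3: 408 + 2784 + 12·14·8 = 4536; k=4: 696 + 1440 + 12·12·8 = 3288; k=5: 1128 + 0 + 12·15·8 = 2568.
Minimum: 1200 at k=2.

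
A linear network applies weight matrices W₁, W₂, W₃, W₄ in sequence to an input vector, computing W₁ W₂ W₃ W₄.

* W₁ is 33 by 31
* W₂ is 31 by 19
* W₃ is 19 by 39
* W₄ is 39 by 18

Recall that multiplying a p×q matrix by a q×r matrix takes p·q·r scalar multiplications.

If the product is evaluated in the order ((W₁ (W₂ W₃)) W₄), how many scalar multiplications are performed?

86034

(W₂ W₃): 31×19 by 19×39 → 31×39, cost 31·19·39 = 22971
(W₁ (W₂ W₃)): 33×31 by 31×39 → 33×39, cost 33·31·39 = 39897; cumulative 62868
((W₁ (W₂ W₃)) W₄): 33×39 by 39×18 → 33×18, cost 33·39·18 = 23166; cumulative 86034
Total: 86034 scalar multiplications.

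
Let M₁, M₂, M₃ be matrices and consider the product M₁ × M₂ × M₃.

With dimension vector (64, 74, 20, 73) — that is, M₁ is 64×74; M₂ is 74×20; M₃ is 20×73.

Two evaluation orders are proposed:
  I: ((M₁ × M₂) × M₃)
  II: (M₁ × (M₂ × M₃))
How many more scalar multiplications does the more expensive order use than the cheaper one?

265608

Order I = ((M₁ × M₂) × M₃): (M₁ × M₂): 64×74 by 74×20 → 64×20, cost 64·74·20 = 94720; ((M₁ × M₂) × M₃): 64×20 by 20×73 → 64×73, cost 64·20·73 = 93440; cumulative 188160. Total 188160.
Order II = (M₁ × (M₂ × M₃)): (M₂ × M₃): 74×20 by 20×73 → 74×73, cost 74·20·73 = 108040; (M₁ × (M₂ × M₃)): 64×74 by 74×73 → 64×73, cost 64·74·73 = 345728; cumulative 453768. Total 453768.
Difference: |188160 − 453768| = 265608.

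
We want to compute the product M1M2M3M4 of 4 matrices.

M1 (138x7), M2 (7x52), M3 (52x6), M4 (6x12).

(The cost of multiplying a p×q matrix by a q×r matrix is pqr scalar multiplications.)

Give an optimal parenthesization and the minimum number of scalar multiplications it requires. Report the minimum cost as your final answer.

Adjacent pairs: M1M2 = 138·7·52 = 50232; M2M3 = 7·52·6 = 2184; M3M4 = 52·6·12 = 3744.
Length 3: M1..M3: k=1: 0+2184+138·7·6=7980; k=2: 50232+0+138·52·6=93288 → min 7980 | M2..M4: k=2: 0+3744+7·52·12=8112; k=3: 2184+0+7·6·12=2688 → min 2688.
Length 4: M1..M4: k=1: 0+2688+138·7·12=14280; k=2: 50232+3744+138·52·12=140088; k=3: 7980+0+138·6·12=17916 → min 14280.
Optimal parenthesization: (M1((M2M3)M4)) with cost 14280.

14280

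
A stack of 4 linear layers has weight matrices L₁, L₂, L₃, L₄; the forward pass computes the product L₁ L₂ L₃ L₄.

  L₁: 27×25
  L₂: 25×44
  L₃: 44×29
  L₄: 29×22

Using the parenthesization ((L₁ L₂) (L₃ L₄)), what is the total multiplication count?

(L₁ L₂): 27×25 by 25×44 → 27×44, cost 27·25·44 = 29700
(L₃ L₄): 44×29 by 29×22 → 44×22, cost 44·29·22 = 28072
((L₁ L₂) (L₃ L₄)): 27×44 by 44×22 → 27×22, cost 27·44·22 = 26136; cumulative 83908
Total: 83908 scalar multiplications.

83908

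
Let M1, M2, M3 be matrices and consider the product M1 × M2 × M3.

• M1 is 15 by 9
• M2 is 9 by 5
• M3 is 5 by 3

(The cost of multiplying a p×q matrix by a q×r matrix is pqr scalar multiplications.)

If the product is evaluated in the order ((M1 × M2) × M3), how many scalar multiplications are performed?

900

(M1 × M2): 15×9 by 9×5 → 15×5, cost 15·9·5 = 675
((M1 × M2) × M3): 15×5 by 5×3 → 15×3, cost 15·5·3 = 225; cumulative 900
Total: 900 scalar multiplications.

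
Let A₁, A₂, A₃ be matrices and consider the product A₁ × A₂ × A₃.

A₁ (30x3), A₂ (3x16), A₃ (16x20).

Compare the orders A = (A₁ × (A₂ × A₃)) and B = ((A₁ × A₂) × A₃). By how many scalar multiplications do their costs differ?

8280

Order A = (A₁ × (A₂ × A₃)): (A₂ × A₃): 3×16 by 16×20 → 3×20, cost 3·16·20 = 960; (A₁ × (A₂ × A₃)): 30×3 by 3×20 → 30×20, cost 30·3·20 = 1800; cumulative 2760. Total 2760.
Order B = ((A₁ × A₂) × A₃): (A₁ × A₂): 30×3 by 3×16 → 30×16, cost 30·3·16 = 1440; ((A₁ × A₂) × A₃): 30×16 by 16×20 → 30×20, cost 30·16·20 = 9600; cumulative 11040. Total 11040.
Difference: |2760 − 11040| = 8280.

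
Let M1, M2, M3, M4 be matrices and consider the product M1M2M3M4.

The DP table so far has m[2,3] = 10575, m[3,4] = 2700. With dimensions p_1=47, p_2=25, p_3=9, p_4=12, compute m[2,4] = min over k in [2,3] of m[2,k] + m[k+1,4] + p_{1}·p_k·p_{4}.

15651

m[2,4] = min over k∈[2,3] of m[2,k]+m[k+1,4]+p_{1}·p_k·p_{4}.
k=2: 0 + 2700 + 47·25·12 = 16800; k=3: 10575 + 0 + 47·9·12 = 15651.
Minimum: 15651 at k=3.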